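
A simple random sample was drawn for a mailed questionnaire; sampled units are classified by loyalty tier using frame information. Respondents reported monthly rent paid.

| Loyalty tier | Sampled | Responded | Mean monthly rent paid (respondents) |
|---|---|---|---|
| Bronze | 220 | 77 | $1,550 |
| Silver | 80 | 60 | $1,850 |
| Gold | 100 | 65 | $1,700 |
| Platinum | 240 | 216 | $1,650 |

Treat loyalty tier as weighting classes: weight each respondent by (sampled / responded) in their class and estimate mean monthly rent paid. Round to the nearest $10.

Class response rates: Bronze 77/220 = 35%, Silver 60/80 = 75%, Gold 65/100 = 65%, Platinum 216/240 = 90%.
Each respondent's weight = sampled/responded in their class; summing within a class gives n_sampled, so:
  Bronze: 220 × 1550 = 341,000
  Silver: 80 × 1850 = 148,000
  Gold: 100 × 1700 = 170,000
  Platinum: 240 × 1650 = 396,000
Adjusted estimate = 1,055,000 / 640 = 1648.44 → $1,650.

$1,650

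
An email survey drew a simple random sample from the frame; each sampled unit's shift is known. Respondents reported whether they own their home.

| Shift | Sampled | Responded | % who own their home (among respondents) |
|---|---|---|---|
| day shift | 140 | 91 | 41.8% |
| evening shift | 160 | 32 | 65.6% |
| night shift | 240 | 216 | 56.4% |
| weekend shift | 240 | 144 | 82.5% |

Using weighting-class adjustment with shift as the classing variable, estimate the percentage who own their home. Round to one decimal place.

63.7%

Response rates by class: day shift 91/140 = 65%, evening shift 32/160 = 20%, night shift 216/240 = 90%, weekend shift 144/240 = 60%.
With weight = n_sampled/n_responded per class, the weighted class total is n_sampled:
  day shift: 140 × 41.8 = 5852
  evening shift: 160 × 65.6 = 10,496
  night shift: 240 × 56.4 = 13,536
  weekend shift: 240 × 82.5 = 19,800
Adjusted estimate = 49,684 / 780 = 63.6974 → 63.7%.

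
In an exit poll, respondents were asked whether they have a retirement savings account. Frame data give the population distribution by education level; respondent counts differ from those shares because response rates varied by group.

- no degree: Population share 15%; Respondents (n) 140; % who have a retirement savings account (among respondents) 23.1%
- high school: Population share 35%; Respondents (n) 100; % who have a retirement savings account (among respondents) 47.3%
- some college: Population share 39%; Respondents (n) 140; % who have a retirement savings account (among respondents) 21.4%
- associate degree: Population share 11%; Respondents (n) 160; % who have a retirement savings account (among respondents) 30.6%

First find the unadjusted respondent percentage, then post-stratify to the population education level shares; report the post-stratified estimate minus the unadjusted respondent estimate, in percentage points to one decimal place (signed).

Unadjusted (pooled respondent) estimate weights by respondent counts:
  (140/540)×23.1 + (100/540)×47.3 + (140/540)×21.4 + (160/540)×30.6 = 29.363%
Post-stratifying to population shares instead:
  0.15×23.1 + 0.35×47.3 + 0.39×21.4 + 0.11×30.6 = 31.732%
Difference = 31.732 − 29.363 = 2.369 pp.

+2.4 percentage points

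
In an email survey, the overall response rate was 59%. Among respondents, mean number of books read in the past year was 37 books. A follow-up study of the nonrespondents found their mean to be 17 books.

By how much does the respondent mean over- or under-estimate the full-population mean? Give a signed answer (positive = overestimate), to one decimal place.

+8.2

Nonresponse fraction = 1 − 0.59 = 0.41.
Bias = (nonresponse fraction) × (respondent mean − nonrespondent mean)
     = 0.41 × (37 − 17) = 0.41 × 20 = 8.2.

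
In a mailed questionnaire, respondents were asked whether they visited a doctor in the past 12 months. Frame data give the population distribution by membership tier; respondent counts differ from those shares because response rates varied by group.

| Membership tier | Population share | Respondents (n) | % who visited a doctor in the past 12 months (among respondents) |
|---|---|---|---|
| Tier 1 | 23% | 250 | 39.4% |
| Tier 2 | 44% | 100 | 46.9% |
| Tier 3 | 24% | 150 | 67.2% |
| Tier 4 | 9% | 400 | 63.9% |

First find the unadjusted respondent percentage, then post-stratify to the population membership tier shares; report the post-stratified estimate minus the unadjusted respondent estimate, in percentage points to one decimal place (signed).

Without adjustment, the pooled respondent share is:
  (250/900)×39.4 + (100/900)×46.9 + (150/900)×67.2 + (400/900)×63.9 = 55.7556%
Reweighting by population membership tier shares:
  0.23×39.4 + 0.44×46.9 + 0.24×67.2 + 0.09×63.9 = 51.577%
Difference = 51.577 − 55.7556 = -4.1786 pp.

-4.2 percentage points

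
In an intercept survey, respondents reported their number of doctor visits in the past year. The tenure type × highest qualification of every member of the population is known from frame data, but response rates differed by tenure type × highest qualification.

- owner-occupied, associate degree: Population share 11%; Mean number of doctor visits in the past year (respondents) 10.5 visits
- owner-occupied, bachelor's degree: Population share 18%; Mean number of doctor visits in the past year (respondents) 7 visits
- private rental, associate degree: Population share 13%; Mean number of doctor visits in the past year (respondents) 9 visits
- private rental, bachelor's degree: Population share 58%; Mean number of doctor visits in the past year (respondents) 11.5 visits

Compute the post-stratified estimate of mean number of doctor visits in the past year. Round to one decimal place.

10.3

Post-stratification weights by population share, not respondent share:
  owner-occupied, associate degree: 0.11 × 10.5 = 1.155
  owner-occupied, bachelor's degree: 0.18 × 7 = 1.26
  private rental, associate degree: 0.13 × 9 = 1.17
  private rental, bachelor's degree: 0.58 × 11.5 = 6.67
Post-stratified estimate = 10.255 → 10.3.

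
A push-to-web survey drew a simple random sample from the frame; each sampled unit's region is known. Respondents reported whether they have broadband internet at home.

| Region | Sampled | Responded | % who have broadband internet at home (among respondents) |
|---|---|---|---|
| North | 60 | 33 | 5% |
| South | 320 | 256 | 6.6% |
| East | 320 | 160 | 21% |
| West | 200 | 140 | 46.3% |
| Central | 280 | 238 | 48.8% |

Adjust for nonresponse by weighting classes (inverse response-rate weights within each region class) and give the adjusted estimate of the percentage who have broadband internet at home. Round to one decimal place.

Class response rates: North 33/60 = 55%, South 256/320 = 80%, East 160/320 = 50%, West 140/200 = 70%, Central 238/280 = 85%.
Each respondent's weight = sampled/responded in their class; summing within a class gives n_sampled, so:
  North: 60 × 5 = 300
  South: 320 × 6.6 = 2112
  East: 320 × 21 = 6720
  West: 200 × 46.3 = 9260
  Central: 280 × 48.8 = 13,664
Adjusted estimate = 32,056 / 1,180 = 27.1661 → 27.2%.

27.2%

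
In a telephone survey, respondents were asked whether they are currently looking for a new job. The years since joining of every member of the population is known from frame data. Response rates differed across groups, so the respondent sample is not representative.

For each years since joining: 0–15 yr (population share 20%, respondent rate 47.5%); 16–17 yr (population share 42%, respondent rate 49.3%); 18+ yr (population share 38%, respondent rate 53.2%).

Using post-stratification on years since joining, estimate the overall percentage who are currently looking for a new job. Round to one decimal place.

50.4%

Reweight to the known years since joining distribution:
  0–15 yr: 0.2 × 47.5 = 9.5
  16–17 yr: 0.42 × 49.3 = 20.706
  18+ yr: 0.38 × 53.2 = 20.216
Post-stratified estimate = 50.422 → 50.4%.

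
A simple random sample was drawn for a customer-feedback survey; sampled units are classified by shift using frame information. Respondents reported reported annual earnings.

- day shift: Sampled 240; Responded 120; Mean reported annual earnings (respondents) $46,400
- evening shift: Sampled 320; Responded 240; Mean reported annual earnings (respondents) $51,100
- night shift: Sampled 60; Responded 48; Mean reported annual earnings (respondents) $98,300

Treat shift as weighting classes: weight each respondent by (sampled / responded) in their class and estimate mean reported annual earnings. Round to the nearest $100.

Class response rates: day shift 120/240 = 50%, evening shift 240/320 = 75%, night shift 48/60 = 80%.
Each respondent's weight = sampled/responded in their class; summing within a class gives n_sampled, so:
  day shift: 240 × 46,400 = 11,136,000
  evening shift: 320 × 51,100 = 16,352,000
  night shift: 60 × 98,300 = 5,898,000
Adjusted estimate = 33,386,000 / 620 = 53848.4 → $53,800.

$53,800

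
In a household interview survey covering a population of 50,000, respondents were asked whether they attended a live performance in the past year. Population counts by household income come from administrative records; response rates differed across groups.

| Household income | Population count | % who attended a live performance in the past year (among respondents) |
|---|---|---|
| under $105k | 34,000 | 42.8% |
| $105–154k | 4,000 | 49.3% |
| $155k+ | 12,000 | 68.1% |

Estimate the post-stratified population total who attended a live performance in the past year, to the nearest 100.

24,700

Each cell contributes its population count × the respondent rate:
  under $105k: 34,000 × 42.8% = 14,552
  $105–154k: 4,000 × 49.3% = 1972
  $155k+: 12,000 × 68.1% = 8172
Estimated total = 24,696 → 24,700.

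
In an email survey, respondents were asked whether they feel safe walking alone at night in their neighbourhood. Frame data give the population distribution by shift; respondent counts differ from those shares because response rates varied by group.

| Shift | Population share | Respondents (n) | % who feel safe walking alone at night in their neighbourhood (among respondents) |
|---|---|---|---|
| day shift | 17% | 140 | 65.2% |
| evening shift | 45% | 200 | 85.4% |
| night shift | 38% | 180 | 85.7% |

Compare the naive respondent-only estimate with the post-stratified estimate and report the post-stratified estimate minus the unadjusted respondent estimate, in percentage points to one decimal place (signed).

Unadjusted (pooled respondent) estimate weights by respondent counts:
  (140/520)×65.2 + (200/520)×85.4 + (180/520)×85.7 = 80.0654%
Post-stratified estimate weights by population shares:
  0.17×65.2 + 0.45×85.4 + 0.38×85.7 = 82.08%
Difference = 82.08 − 80.0654 = 2.0146 pp.

+2.0 percentage points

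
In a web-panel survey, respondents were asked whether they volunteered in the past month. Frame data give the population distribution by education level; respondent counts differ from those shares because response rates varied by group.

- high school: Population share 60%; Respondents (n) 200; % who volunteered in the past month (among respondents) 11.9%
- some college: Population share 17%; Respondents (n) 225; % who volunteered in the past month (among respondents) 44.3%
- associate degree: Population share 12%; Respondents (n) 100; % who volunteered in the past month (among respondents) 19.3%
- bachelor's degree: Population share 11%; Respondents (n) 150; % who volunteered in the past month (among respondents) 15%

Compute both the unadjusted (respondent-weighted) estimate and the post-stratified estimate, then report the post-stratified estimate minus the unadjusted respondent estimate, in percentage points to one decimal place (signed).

Unadjusted (pooled respondent) estimate weights by respondent counts:
  (200/675)×11.9 + (225/675)×44.3 + (100/675)×19.3 + (150/675)×15 = 24.4852%
Reweighting by population education level shares:
  0.6×11.9 + 0.17×44.3 + 0.12×19.3 + 0.11×15 = 18.637%
Difference = 18.637 − 24.4852 = -5.8482 pp.

-5.8 percentage points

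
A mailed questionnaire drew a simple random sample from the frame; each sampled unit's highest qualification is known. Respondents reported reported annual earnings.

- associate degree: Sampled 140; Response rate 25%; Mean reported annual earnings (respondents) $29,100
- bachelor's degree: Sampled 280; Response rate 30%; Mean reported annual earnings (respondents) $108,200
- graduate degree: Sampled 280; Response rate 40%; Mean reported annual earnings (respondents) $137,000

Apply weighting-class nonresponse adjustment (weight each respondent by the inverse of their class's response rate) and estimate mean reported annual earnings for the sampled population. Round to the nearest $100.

With weight = n_sampled/n_responded per class, the weighted class total is n_sampled:
  associate degree: 140 × 29,100 = 4,074,000
  bachelor's degree: 280 × 108,200 = 30,296,000
  graduate degree: 280 × 137,000 = 38,360,000
Adjusted estimate = 72,730,000 / 700 = 103,900 → $103,900.

$103,900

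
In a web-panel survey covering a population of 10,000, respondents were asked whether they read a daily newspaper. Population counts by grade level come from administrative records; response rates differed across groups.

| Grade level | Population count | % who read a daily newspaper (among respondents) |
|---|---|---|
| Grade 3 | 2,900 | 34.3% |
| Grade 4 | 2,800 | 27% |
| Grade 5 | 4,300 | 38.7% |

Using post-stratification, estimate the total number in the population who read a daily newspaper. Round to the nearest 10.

Estimated count per cell = population count × respondent percentage:
  Grade 3: 2,900 × 34.3% = 994.7
  Grade 4: 2,800 × 27% = 756
  Grade 5: 4,300 × 38.7% = 1664.1
Estimated total = 3414.8 → 3,410.

3,410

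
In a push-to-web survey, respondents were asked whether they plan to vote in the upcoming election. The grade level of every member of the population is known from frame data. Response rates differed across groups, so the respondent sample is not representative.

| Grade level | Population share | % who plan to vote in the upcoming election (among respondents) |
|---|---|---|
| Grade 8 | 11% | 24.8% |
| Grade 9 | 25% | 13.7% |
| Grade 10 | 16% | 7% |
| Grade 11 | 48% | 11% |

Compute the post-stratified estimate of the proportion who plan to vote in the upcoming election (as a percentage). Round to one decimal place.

12.6%

Weight each group's respondent value by its population share:
  Grade 8: 0.11 × 24.8 = 2.728
  Grade 9: 0.25 × 13.7 = 3.425
  Grade 10: 0.16 × 7 = 1.12
  Grade 11: 0.48 × 11 = 5.28
Post-stratified estimate = 12.553 → 12.6%.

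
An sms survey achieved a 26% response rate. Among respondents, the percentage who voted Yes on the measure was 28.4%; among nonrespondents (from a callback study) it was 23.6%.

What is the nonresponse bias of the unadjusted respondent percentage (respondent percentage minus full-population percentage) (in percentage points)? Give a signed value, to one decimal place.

+3.6 percentage points

Nonresponse fraction = 1 − 0.26 = 0.74.
Bias = (nonresponse fraction) × (respondent percentage − nonrespondent percentage)
     = 0.74 × (28.4 − 23.6) = 0.74 × 4.8 = 3.552.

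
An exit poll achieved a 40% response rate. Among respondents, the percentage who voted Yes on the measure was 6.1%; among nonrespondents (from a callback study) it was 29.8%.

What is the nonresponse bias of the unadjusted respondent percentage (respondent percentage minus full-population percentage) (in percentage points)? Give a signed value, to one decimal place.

-14.2 percentage points

Nonresponse fraction = 1 − 0.4 = 0.6.
Bias = (nonresponse fraction) × (respondent percentage − nonrespondent percentage)
     = 0.6 × (6.1 − 29.8) = 0.6 × -23.7 = -14.22.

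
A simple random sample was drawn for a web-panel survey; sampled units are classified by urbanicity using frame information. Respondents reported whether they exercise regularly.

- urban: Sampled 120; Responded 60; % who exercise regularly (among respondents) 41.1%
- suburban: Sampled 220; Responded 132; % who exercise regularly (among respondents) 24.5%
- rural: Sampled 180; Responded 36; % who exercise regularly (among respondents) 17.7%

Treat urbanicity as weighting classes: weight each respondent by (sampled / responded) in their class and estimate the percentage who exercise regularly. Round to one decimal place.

Class response rates: urban 60/120 = 50%, suburban 132/220 = 60%, rural 36/180 = 20%.
Inverse-response-rate weighting restores each class to its sampled count, so class totals weight by n_sampled:
  urban: 120 × 41.1 = 4932
  suburban: 220 × 24.5 = 5390
  rural: 180 × 17.7 = 3186
Adjusted estimate = 13,508 / 520 = 25.9769 → 26.0%.

26.0%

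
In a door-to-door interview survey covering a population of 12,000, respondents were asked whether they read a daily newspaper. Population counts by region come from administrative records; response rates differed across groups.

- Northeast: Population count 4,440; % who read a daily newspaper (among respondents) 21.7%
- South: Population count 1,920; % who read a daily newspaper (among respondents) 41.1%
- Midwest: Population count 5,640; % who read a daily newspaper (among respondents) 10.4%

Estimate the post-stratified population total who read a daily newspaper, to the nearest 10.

Each cell contributes its population count × the respondent rate:
  Northeast: 4,440 × 21.7% = 963.48
  South: 1,920 × 41.1% = 789.12
  Midwest: 5,640 × 10.4% = 586.56
Estimated total = 2339.16 → 2,340.

2,340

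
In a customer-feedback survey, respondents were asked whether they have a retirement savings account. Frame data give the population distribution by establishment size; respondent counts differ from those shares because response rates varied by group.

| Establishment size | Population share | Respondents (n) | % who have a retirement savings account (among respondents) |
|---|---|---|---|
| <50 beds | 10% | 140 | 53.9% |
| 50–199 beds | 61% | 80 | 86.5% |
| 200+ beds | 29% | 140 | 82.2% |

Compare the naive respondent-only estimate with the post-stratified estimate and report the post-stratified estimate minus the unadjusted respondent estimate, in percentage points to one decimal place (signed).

Unadjusted (pooled respondent) estimate weights by respondent counts:
  (140/360)×53.9 + (80/360)×86.5 + (140/360)×82.2 = 72.15%
Post-stratifying to population shares instead:
  0.1×53.9 + 0.61×86.5 + 0.29×82.2 = 81.993%
Difference = 81.993 − 72.15 = 9.843 pp.

+9.8 percentage points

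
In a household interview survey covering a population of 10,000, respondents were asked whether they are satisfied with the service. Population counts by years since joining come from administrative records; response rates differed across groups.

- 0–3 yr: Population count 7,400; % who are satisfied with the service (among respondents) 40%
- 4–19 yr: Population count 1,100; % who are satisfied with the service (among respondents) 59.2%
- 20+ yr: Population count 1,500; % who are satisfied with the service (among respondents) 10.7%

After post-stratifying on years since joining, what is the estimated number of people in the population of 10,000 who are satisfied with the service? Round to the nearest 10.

Apply each group's respondent rate to its population count:
  0–3 yr: 7,400 × 40% = 2960
  4–19 yr: 1,100 × 59.2% = 651.2
  20+ yr: 1,500 × 10.7% = 160.5
Estimated total = 3771.7 → 3,770.

3,770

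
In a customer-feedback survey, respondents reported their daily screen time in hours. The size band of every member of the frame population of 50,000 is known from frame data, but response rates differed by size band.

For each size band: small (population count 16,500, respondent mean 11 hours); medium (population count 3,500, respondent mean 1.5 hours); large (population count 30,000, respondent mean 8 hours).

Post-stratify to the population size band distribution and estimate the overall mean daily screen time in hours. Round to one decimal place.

Each cell contributes population-share × respondent value:
  small: (16,500/50,000) × 11 = 3.63
  medium: (3,500/50,000) × 1.5 = 0.105
  large: (30,000/50,000) × 8 = 4.8
Post-stratified estimate = 8.535 → 8.5.

8.5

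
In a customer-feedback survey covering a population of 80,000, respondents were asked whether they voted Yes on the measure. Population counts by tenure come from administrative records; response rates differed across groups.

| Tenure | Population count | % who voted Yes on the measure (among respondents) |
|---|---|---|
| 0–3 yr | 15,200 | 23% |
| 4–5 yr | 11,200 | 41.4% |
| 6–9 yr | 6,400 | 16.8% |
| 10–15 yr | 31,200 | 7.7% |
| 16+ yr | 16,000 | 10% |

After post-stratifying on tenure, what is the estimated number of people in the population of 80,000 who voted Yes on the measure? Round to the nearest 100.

13,200

Each cell contributes its population count × the respondent rate:
  0–3 yr: 15,200 × 23% = 3496
  4–5 yr: 11,200 × 41.4% = 4636.8
  6–9 yr: 6,400 × 16.8% = 1075.2
  10–15 yr: 31,200 × 7.7% = 2402.4
  16+ yr: 16,000 × 10% = 1600
Estimated total = 13210.4 → 13,200.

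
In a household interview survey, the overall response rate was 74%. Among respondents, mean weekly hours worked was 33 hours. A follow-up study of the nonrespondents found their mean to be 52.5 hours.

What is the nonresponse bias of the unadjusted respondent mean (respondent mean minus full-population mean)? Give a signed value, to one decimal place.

-5.1

Nonresponse fraction = 1 − 0.74 = 0.26.
Bias = (nonresponse fraction) × (respondent mean − nonrespondent mean)
     = 0.26 × (33 − 52.5) = 0.26 × -19.5 = -5.07.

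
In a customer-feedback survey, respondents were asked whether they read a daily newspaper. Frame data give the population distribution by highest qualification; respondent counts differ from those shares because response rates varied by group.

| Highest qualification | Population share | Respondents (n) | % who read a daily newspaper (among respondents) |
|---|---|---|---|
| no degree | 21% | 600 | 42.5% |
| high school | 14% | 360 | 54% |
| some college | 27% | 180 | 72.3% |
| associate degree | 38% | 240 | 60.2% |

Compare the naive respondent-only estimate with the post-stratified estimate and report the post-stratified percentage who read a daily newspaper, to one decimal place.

Naive respondent-only estimate (weights = respondent counts):
  (600/1380)×42.5 + (360/1380)×54 + (180/1380)×72.3 + (240/1380)×60.2 = 52.4652%
Reweighting by population highest qualification shares:
  0.21×42.5 + 0.14×54 + 0.27×72.3 + 0.38×60.2 = 58.882%

58.9%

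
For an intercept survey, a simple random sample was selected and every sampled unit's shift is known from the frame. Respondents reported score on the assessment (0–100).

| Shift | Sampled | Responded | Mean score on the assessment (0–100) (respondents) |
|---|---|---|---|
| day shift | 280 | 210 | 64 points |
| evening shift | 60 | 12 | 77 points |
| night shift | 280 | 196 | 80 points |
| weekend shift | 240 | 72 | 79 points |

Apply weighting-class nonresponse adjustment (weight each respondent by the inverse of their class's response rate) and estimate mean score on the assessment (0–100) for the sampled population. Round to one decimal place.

Response rates by class: day shift 210/280 = 75%, evening shift 12/60 = 20%, night shift 196/280 = 70%, weekend shift 72/240 = 30%.
Weighting each respondent by the inverse class response rate inflates each class back to its sampled size, so the class weight is n_sampled:
  day shift: 280 × 64 = 17,920
  evening shift: 60 × 77 = 4620
  night shift: 280 × 80 = 22,400
  weekend shift: 240 × 79 = 18,960
Adjusted estimate = 63,900 / 860 = 74.3023 → 74.3.

74.3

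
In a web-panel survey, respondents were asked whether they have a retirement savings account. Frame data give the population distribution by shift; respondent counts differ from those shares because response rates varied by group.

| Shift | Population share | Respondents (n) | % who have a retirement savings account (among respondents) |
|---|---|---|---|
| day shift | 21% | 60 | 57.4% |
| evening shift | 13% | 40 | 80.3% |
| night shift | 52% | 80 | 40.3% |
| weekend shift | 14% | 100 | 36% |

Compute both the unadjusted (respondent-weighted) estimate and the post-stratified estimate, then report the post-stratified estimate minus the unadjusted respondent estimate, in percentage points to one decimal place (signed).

+0.3 percentage points

Naive respondent-only estimate (weights = respondent counts):
  (60/280)×57.4 + (40/280)×80.3 + (80/280)×40.3 + (100/280)×36 = 48.1429%
Reweighting by population shift shares:
  0.21×57.4 + 0.13×80.3 + 0.52×40.3 + 0.14×36 = 48.489%
Difference = 48.489 − 48.1429 = 0.3461 pp.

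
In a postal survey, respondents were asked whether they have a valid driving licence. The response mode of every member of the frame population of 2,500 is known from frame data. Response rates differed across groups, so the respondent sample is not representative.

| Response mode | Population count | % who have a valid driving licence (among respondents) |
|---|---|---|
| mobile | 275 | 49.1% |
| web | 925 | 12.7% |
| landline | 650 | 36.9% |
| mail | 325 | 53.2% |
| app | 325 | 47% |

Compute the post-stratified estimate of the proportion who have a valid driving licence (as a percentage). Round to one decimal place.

32.7%

Reweight to the known response mode distribution:
  mobile: (275/2,500) × 49.1 = 5.401
  web: (925/2,500) × 12.7 = 4.699
  landline: (650/2,500) × 36.9 = 9.594
  mail: (325/2,500) × 53.2 = 6.916
  app: (325/2,500) × 47 = 6.11
Post-stratified estimate = 32.72 → 32.7%.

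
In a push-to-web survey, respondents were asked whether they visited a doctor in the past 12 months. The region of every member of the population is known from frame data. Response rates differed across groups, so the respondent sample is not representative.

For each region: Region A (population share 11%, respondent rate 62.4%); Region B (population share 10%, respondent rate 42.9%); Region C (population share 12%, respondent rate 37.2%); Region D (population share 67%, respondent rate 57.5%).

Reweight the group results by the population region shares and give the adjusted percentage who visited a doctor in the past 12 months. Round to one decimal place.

Weight each group's respondent value by its population share:
  Region A: 0.11 × 62.4 = 6.864
  Region B: 0.1 × 42.9 = 4.29
  Region C: 0.12 × 37.2 = 4.464
  Region D: 0.67 × 57.5 = 38.525
Post-stratified estimate = 54.143 → 54.1%.

54.1%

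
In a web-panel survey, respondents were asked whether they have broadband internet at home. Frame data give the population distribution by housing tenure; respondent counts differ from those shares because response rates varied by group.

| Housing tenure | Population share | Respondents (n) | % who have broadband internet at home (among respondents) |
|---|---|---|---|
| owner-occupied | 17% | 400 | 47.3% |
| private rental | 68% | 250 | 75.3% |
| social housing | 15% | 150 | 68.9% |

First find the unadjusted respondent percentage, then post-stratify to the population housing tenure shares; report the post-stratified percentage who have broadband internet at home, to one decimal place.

69.6%

Unadjusted (pooled respondent) estimate weights by respondent counts:
  (400/800)×47.3 + (250/800)×75.3 + (150/800)×68.9 = 60.1%
Post-stratifying to population shares instead:
  0.17×47.3 + 0.68×75.3 + 0.15×68.9 = 69.58%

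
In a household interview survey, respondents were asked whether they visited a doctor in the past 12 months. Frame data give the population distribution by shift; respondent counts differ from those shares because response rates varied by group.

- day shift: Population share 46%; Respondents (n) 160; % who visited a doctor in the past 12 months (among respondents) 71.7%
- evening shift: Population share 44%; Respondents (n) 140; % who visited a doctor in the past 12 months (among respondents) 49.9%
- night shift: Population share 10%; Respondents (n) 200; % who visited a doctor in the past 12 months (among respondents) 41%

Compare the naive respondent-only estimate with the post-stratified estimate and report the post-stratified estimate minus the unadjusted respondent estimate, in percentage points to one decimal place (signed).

Naive respondent-only estimate (weights = respondent counts):
  (160/500)×71.7 + (140/500)×49.9 + (200/500)×41 = 53.316%
Post-stratifying to population shares instead:
  0.46×71.7 + 0.44×49.9 + 0.1×41 = 59.038%
Difference = 59.038 − 53.316 = 5.722 pp.

+5.7 percentage points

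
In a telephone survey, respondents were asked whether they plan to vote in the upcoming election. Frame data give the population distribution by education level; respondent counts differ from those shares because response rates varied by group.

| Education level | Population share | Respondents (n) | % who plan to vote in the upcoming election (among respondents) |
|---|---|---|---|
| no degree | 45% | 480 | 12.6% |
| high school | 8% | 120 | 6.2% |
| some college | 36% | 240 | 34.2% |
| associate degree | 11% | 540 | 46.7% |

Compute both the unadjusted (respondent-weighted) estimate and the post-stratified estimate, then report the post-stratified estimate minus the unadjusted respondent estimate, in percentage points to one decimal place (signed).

Without adjustment, the pooled respondent share is:
  (480/1380)×12.6 + (120/1380)×6.2 + (240/1380)×34.2 + (540/1380)×46.7 = 29.1435%
Reweighting by population education level shares:
  0.45×12.6 + 0.08×6.2 + 0.36×34.2 + 0.11×46.7 = 23.615%
Difference = 23.615 − 29.1435 = -5.5285 pp.

-5.5 percentage points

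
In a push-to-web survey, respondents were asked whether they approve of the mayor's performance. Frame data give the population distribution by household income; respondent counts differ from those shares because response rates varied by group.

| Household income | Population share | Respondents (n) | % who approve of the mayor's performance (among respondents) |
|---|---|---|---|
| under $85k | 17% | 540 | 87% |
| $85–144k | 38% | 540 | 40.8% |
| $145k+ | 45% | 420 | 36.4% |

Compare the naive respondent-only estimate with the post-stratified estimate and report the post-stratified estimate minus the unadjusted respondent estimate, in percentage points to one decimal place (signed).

-9.5 percentage points

Naive respondent-only estimate (weights = respondent counts):
  (540/1500)×87 + (540/1500)×40.8 + (420/1500)×36.4 = 56.2%
Post-stratifying to population shares instead:
  0.17×87 + 0.38×40.8 + 0.45×36.4 = 46.674%
Difference = 46.674 − 56.2 = -9.526 pp.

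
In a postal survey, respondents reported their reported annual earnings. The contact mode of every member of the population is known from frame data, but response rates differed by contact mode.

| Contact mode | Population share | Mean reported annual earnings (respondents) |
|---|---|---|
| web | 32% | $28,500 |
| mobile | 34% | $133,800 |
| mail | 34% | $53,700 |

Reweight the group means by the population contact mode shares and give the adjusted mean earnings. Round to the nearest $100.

Reweight to the known contact mode distribution:
  web: 0.32 × 28,500 = 9120
  mobile: 0.34 × 133,800 = 45,492
  mail: 0.34 × 53,700 = 18,258
Post-stratified estimate = 72,870 → $72,900.

$72,900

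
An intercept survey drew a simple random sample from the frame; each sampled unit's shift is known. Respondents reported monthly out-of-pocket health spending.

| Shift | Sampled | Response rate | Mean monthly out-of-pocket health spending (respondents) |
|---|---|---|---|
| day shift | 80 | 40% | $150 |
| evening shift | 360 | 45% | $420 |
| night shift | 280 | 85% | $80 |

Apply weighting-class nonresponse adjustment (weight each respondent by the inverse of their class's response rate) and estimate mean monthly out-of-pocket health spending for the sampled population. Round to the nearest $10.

$260

With weight = n_sampled/n_responded per class, the weighted class total is n_sampled:
  day shift: 80 × 150 = 12,000
  evening shift: 360 × 420 = 151,200
  night shift: 280 × 80 = 22,400
Adjusted estimate = 185,600 / 720 = 257.778 → $260.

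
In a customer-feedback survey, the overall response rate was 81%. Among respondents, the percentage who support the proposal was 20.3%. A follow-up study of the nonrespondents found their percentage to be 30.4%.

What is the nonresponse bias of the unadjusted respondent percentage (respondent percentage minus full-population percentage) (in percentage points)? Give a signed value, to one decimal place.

Nonresponse fraction = 1 − 0.81 = 0.19.
Bias = (nonresponse fraction) × (respondent percentage − nonrespondent percentage)
     = 0.19 × (20.3 − 30.4) = 0.19 × -10.1 = -1.919.

-1.9 percentage points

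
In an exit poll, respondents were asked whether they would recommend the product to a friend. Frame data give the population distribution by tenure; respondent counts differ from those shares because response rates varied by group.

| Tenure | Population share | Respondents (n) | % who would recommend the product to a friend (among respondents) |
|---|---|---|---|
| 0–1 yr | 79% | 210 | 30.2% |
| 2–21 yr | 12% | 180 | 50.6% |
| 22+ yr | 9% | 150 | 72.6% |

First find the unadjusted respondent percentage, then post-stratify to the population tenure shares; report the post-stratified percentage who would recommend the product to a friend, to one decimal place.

Unadjusted (pooled respondent) estimate weights by respondent counts:
  (210/540)×30.2 + (180/540)×50.6 + (150/540)×72.6 = 48.7778%
Post-stratified estimate weights by population shares:
  0.79×30.2 + 0.12×50.6 + 0.09×72.6 = 36.464%

36.5%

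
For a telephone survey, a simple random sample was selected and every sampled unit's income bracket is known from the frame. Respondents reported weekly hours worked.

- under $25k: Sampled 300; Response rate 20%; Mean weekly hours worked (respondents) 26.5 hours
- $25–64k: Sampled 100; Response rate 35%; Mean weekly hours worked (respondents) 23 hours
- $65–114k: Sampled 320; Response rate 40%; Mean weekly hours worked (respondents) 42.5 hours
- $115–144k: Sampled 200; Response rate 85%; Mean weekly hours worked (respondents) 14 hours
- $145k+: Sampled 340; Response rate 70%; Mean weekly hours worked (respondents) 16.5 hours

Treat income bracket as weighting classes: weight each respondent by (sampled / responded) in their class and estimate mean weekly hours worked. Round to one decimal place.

Each respondent's weight = sampled/responded in their class; summing within a class gives n_sampled, so:
  under $25k: 300 × 26.5 = 7950
  $25–64k: 100 × 23 = 2300
  $65–114k: 320 × 42.5 = 13,600
  $115–144k: 200 × 14 = 2800
  $145k+: 340 × 16.5 = 5610
Adjusted estimate = 32,260 / 1,260 = 25.6032 → 25.6.

25.6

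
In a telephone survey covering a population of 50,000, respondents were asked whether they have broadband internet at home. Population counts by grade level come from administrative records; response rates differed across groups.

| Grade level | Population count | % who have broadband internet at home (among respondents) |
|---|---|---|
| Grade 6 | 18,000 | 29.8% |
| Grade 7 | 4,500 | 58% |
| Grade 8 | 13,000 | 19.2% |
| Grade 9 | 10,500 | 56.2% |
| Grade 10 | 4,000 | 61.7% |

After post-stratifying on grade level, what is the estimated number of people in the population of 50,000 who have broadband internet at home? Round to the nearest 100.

Apply each group's respondent rate to its population count:
  Grade 6: 18,000 × 29.8% = 5364
  Grade 7: 4,500 × 58% = 2610
  Grade 8: 13,000 × 19.2% = 2496
  Grade 9: 10,500 × 56.2% = 5901
  Grade 10: 4,000 × 61.7% = 2468
Estimated total = 18,839 → 18,800.

18,800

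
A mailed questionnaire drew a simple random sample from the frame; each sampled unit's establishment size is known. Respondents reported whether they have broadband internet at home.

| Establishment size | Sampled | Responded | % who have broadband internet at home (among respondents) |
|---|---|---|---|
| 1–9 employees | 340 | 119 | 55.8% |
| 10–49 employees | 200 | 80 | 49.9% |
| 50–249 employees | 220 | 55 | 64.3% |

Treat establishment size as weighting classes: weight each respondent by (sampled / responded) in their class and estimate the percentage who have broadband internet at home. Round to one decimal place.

Class response rates: 1–9 employees 119/340 = 35%, 10–49 employees 80/200 = 40%, 50–249 employees 55/220 = 25%.
With weight = n_sampled/n_responded per class, the weighted class total is n_sampled:
  1–9 employees: 340 × 55.8 = 18,972
  10–49 employees: 200 × 49.9 = 9980
  50–249 employees: 220 × 64.3 = 14,146
Adjusted estimate = 43,098 / 760 = 56.7079 → 56.7%.

56.7%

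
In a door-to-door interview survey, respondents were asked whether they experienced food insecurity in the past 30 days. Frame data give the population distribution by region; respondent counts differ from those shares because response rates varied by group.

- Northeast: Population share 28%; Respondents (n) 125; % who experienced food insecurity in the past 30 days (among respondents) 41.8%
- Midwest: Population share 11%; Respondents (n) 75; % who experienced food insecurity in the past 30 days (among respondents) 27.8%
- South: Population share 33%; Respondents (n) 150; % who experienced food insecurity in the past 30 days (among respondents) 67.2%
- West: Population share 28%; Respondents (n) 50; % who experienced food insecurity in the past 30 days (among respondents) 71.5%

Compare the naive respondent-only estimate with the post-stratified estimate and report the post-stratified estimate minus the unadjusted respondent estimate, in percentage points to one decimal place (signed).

Without adjustment, the pooled respondent share is:
  (125/400)×41.8 + (75/400)×27.8 + (150/400)×67.2 + (50/400)×71.5 = 52.4125%
Post-stratified estimate weights by population shares:
  0.28×41.8 + 0.11×27.8 + 0.33×67.2 + 0.28×71.5 = 56.958%
Difference = 56.958 − 52.4125 = 4.5455 pp.

+4.5 percentage points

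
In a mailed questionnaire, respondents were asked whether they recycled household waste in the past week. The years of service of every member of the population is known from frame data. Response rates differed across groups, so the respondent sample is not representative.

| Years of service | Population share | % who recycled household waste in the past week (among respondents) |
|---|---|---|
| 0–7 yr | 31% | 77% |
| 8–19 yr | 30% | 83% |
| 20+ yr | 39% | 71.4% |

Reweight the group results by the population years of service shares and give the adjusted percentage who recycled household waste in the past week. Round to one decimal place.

76.6%

Weight each group's respondent value by its population share:
  0–7 yr: 0.31 × 77 = 23.87
  8–19 yr: 0.3 × 83 = 24.9
  20+ yr: 0.39 × 71.4 = 27.846
Post-stratified estimate = 76.616 → 76.6%.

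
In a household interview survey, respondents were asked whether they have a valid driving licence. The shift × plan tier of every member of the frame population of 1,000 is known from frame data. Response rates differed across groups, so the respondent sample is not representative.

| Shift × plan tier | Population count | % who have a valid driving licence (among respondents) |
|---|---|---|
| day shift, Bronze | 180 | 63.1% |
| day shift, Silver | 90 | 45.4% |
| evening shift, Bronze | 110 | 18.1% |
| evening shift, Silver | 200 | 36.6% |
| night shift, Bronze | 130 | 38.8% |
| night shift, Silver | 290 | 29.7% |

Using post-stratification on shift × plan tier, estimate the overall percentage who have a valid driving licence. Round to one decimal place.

38.4%

Reweight to the known shift × plan tier distribution:
  day shift, Bronze: (180/1,000) × 63.1 = 11.358
  day shift, Silver: (90/1,000) × 45.4 = 4.086
  evening shift, Bronze: (110/1,000) × 18.1 = 1.991
  evening shift, Silver: (200/1,000) × 36.6 = 7.32
  night shift, Bronze: (130/1,000) × 38.8 = 5.044
  night shift, Silver: (290/1,000) × 29.7 = 8.613
Post-stratified estimate = 38.412 → 38.4%.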